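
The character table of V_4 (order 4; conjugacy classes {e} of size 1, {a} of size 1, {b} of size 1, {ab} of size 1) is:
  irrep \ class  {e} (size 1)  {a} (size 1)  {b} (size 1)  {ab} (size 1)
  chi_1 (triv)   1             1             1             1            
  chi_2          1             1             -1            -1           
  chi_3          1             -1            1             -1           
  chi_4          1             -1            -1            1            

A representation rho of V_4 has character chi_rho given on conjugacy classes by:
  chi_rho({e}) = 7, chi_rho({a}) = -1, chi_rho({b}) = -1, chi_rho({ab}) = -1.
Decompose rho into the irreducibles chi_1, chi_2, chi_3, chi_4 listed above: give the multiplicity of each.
Multiplicities: chi_1: 1, chi_2: 2, chi_3: 2, chi_4: 2.

Solution. Use <chi_rho, chi> = (1/|G|) sum_C |C| * chi_rho(C) * conj(chi(C)) with |G| = 4 for each irreducible chi in the table:
  <chi_rho, chi_1> = (1/4)[1*(7)*conj(1) + 1*(-1)*conj(1) + 1*(-1)*conj(1) + 1*(-1)*conj(1)]
      = (1/4)[(7) + (-1) + (-1) + (-1)] = 4/4 = 1
  <chi_rho, chi_2> = (1/4)[1*(7)*conj(1) + 1*(-1)*conj(1) + 1*(-1)*conj(-1) + 1*(-1)*conj(-1)]
      = (1/4)[(7) + (-1) + (1) + (1)] = 8/4 = 2
  <chi_rho, chi_3> = (1/4)[1*(7)*conj(1) + 1*(-1)*conj(-1) + 1*(-1)*conj(1) + 1*(-1)*conj(-1)]
      = (1/4)[(7) + (1) + (-1) + (1)] = 8/4 = 2
  <chi_rho, chi_4> = (1/4)[1*(7)*conj(1) + 1*(-1)*conj(-1) + 1*(-1)*conj(-1) + 1*(-1)*conj(1)]
      = (1/4)[(7) + (1) + (1) + (-1)] = 8/4 = 2
Dimension check: dim(rho) = sum (mult * dim) = 1*1 + 2*1 + 2*1 + 2*1 = 7 = chi_rho(e) = 7.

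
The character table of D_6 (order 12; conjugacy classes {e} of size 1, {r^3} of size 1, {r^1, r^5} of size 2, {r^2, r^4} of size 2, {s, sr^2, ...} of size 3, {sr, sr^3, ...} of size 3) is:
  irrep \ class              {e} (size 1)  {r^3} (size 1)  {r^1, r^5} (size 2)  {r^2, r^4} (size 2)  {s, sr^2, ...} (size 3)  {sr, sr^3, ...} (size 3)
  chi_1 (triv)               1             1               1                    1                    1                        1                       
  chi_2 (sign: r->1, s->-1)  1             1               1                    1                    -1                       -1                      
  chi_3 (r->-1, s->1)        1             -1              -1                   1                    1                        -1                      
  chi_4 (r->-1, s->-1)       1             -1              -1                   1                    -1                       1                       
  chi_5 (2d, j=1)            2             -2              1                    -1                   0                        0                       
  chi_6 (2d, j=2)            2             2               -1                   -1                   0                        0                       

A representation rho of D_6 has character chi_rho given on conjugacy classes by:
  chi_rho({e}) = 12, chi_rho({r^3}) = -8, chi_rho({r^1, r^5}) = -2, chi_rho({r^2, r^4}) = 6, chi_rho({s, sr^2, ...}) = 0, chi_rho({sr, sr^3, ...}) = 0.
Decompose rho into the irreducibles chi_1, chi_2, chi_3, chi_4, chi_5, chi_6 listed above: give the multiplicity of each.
Multiplicities: chi_1: 1, chi_2: 1, chi_3: 3, chi_4: 3, chi_5: 2, chi_6: 0.

Explanation: Use <chi_rho, chi> = (1/|G|) sum_C |C| * chi_rho(C) * conj(chi(C)) with |G| = 12 for each irreducible chi in the table:
  <chi_rho, chi_1> = (1/12)[1*(12)*conj(1) + 1*(-8)*conj(1) + 2*(-2)*conj(1) + 2*(6)*conj(1) + 3*(0)*conj(1) + 3*(0)*conj(1)]
      = (1/12)[(12) + (-8) + (-4) + (12) + (0) + (0)] = 12/12 = 1
  <chi_rho, chi_2> = (1/12)[1*(12)*conj(1) + 1*(-8)*conj(1) + 2*(-2)*conj(1) + 2*(6)*conj(1) + 3*(0)*conj(-1) + 3*(0)*conj(-1)]
      = (1/12)[(12) + (-8) + (-4) + (12) + (0) + (0)] = 12/12 = 1
  <chi_rho, chi_3> = (1/12)[1*(12)*conj(1) + 1*(-8)*conj(-1) + 2*(-2)*conj(-1) + 2*(6)*conj(1) + 3*(0)*conj(1) + 3*(0)*conj(-1)]
      = (1/12)[(12) + (8) + (4) + (12) + (0) + (0)] = 36/12 = 3
  <chi_rho, chi_4> = (1/12)[1*(12)*conj(1) + 1*(-8)*conj(-1) + 2*(-2)*conj(-1) + 2*(6)*conj(1) + 3*(0)*conj(-1) + 3*(0)*conj(1)]
      = (1/12)[(12) + (8) + (4) + (12) + (0) + (0)] = 36/12 = 3
  <chi_rho, chi_5> = (1/12)[1*(12)*conj(2) + 1*(-8)*conj(-2) + 2*(-2)*conj(1) + 2*(6)*conj(-1) + 3*(0)*conj(0) + 3*(0)*conj(0)]
      = (1/12)[(24) + (16) + (-4) + (-12) + (0) + (0)] = 24/12 = 2
  <chi_rho, chi_6> = (1/12)[1*(12)*conj(2) + 1*(-8)*conj(2) + 2*(-2)*conj(-1) + 2*(6)*conj(-1) + 3*(0)*conj(0) + 3*(0)*conj(0)]
      = (1/12)[(24) + (-16) + (4) + (-12) + (0) + (0)] = 0/12 = 0
Dimension check: dim(rho) = sum (mult * dim) = 1*1 + 1*1 + 3*1 + 3*1 + 2*2 + 0*2 = 12 = chi_rho(e) = 12.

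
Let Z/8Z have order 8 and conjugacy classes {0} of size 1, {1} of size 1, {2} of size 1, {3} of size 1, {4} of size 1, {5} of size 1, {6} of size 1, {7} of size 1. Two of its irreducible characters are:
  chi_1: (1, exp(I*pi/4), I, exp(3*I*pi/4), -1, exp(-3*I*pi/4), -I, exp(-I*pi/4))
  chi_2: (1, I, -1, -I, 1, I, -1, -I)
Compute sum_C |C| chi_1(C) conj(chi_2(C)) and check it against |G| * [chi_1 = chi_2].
Sum = 0; so <chi_1, chi_2> = 0 (distinct irreducibles are orthogonal).

Working: Compute term by term over conjugacy classes (|C| * chi_1(C) * conj(chi_2(C))):
  1*(1)*conj(1) + 1*(exp(I*pi/4))*conj(I) + 1*(I)*conj(-1) + 1*(exp(3*I*pi/4))*conj(-I) + 1*(-1)*conj(1) + 1*(exp(-3*I*pi/4))*conj(I) + 1*(-I)*conj(-1) + 1*(exp(-I*pi/4))*conj(-I)
  = (1) + (-exp(3*I*pi/4)) + (-I) + (exp(-3*I*pi/4)) + (-1) + (-exp(-I*pi/4)) + (I) + (exp(I*pi/4))
  = 0.
(Exp terms are combined using exp(i*s)*conj(exp(i*t)) = exp(i*(s-t)), and sums of them are collapsed using the identity that for every m > 1 the m distinct m-th roots of unity sum to 0, e.g. 1 + exp(2*I*pi/3) + exp(-2*I*pi/3) = 0.)
Dividing by |G| = 8 gives 0/8 = 0, matching the row-orthogonality relation <chi_1, chi_2> = [chi_1 = chi_2].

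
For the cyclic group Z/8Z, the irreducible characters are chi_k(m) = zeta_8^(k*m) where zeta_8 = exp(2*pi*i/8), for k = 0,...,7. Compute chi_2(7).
chi_2(7) = zeta_8^14 = -I

Proof sketch: chi_2(7) = zeta_8^(2*7) = zeta_8^14. Since zeta_8^8 = 1, this equals zeta_8^6 = exp(2*pi*i*6/8) = -I.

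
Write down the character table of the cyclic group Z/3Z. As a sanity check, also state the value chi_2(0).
Character table of Z/3Z (irreps indexed chi_0,...,chi_2 with chi_k(m) = zeta_3^(k*m), zeta_3 = exp(2*pi*i/3)):
  irrep \ class  {0} (size 1)  {1} (size 1)    {2} (size 1)  
  chi_0          1             1               1             
  chi_1          1             exp(2*I*pi/3)   exp(-2*I*pi/3)
  chi_2          1             exp(-2*I*pi/3)  exp(2*I*pi/3) 

Spot check: chi_2(0) = zeta_3^(2*0) = zeta_3^0 = 1.

Proof sketch: Z/3Z is abelian, so all 3 irreducible complex representations are 1-dimensional. They are given by chi_k(m) = zeta_3^(k*m) for k = 0,...,2. Row orthogonality: sum_m chi_k(m) conj(chi_l(m)) = 3 * [k = l].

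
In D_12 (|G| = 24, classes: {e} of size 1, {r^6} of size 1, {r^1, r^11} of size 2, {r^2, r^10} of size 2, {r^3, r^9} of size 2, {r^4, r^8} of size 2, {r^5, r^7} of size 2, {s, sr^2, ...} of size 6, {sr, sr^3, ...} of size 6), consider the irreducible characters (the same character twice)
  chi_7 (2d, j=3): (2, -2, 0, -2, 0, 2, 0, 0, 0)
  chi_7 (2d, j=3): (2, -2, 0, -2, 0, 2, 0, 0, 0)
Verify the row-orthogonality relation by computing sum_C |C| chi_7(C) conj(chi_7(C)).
Sum = 24 = |G| = 24; so <chi_7, chi_7> = 1 (norm-1 confirms irreducibility).

Solution. Compute term by term over conjugacy classes (|C| * chi_7(C) * conj(chi_7(C))):
  1*(2)*conj(2) + 1*(-2)*conj(-2) + 2*(0)*conj(0) + 2*(-2)*conj(-2) + 2*(0)*conj(0) + 2*(2)*conj(2) + 2*(0)*conj(0) + 6*(0)*conj(0) + 6*(0)*conj(0)
  = (4) + (4) + (0) + (8) + (0) + (8) + (0) + (0) + (0)
  = 24.
Dividing by |G| = 24 gives 24/24 = 1, matching the row-orthogonality relation <chi_7, chi_7> = [chi_7 = chi_7].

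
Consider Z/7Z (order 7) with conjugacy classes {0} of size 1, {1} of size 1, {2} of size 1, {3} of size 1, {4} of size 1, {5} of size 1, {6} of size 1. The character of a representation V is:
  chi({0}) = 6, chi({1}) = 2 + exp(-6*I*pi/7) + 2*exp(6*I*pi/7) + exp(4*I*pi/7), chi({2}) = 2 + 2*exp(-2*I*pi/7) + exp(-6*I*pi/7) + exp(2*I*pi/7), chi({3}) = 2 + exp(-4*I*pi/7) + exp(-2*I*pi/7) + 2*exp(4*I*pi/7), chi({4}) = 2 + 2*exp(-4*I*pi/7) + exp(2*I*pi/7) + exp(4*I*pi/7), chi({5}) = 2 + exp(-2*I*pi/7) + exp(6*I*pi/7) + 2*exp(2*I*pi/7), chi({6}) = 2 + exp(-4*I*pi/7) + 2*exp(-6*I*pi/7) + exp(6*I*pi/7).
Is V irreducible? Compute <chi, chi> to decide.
Not irreducible (reducible): <chi, chi> = 10 > 1.

Solution. <chi, chi> = (1/|G|) sum_C |C| * |chi(C)|^2 = (1/7)[1*|6|^2 + 1*|2 + exp(-6*I*pi/7) + 2*exp(6*I*pi/7) + exp(4*I*pi/7)|^2 + 1*|2 + 2*exp(-2*I*pi/7) + exp(-6*I*pi/7) + exp(2*I*pi/7)|^2 + 1*|2 + exp(-4*I*pi/7) + exp(-2*I*pi/7) + 2*exp(4*I*pi/7)|^2 + 1*|2 + 2*exp(-4*I*pi/7) + exp(2*I*pi/7) + exp(4*I*pi/7)|^2 + 1*|2 + exp(-2*I*pi/7) + exp(6*I*pi/7) + 2*exp(2*I*pi/7)|^2 + 1*|2 + exp(-4*I*pi/7) + 2*exp(-6*I*pi/7) + exp(6*I*pi/7)|^2]
  = (1/7)[(36) + (10 + 4*exp(-2*I*pi/7) + 3*exp(-4*I*pi/7) + 6*exp(-6*I*pi/7) + 6*exp(6*I*pi/7) + 3*exp(4*I*pi/7) + 4*exp(2*I*pi/7)) + (10 + 6*exp(-2*I*pi/7) + 4*exp(-4*I*pi/7) + 3*exp(-6*I*pi/7) + 3*exp(6*I*pi/7) + 4*exp(4*I*pi/7) + 6*exp(2*I*pi/7)) + (10 + 6*exp(-4*I*pi/7) + 3*exp(-2*I*pi/7) + 4*exp(-6*I*pi/7) + 4*exp(6*I*pi/7) + 3*exp(2*I*pi/7) + 6*exp(4*I*pi/7)) + (10 + 6*exp(-4*I*pi/7) + 3*exp(-2*I*pi/7) + 4*exp(-6*I*pi/7) + 4*exp(6*I*pi/7) + 3*exp(2*I*pi/7) + 6*exp(4*I*pi/7)) + (10 + 6*exp(-2*I*pi/7) + 4*exp(-4*I*pi/7) + 3*exp(-6*I*pi/7) + 3*exp(6*I*pi/7) + 4*exp(4*I*pi/7) + 6*exp(2*I*pi/7)) + (10 + 4*exp(-2*I*pi/7) + 3*exp(-4*I*pi/7) + 6*exp(-6*I*pi/7) + 6*exp(6*I*pi/7) + 3*exp(4*I*pi/7) + 4*exp(2*I*pi/7))] = 70/7 = 10.
(Exp terms are combined using exp(i*s)*conj(exp(i*t)) = exp(i*(s-t)), and sums of them are collapsed using the identity that for every m > 1 the m distinct m-th roots of unity sum to 0, e.g. 1 + exp(2*I*pi/3) + exp(-2*I*pi/3) = 0.)
A character is irreducible iff <chi, chi> = 1, so this representation is reducible.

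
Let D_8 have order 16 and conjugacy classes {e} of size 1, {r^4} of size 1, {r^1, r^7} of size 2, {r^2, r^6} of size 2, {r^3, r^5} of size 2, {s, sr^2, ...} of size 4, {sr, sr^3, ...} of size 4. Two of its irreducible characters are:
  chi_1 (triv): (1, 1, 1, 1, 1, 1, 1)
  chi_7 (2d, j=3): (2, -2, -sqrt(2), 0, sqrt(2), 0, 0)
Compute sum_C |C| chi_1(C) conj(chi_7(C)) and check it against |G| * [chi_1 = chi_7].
Sum = 0; so <chi_1, chi_7> = 0 (distinct irreducibles are orthogonal).

Justification: Compute term by term over conjugacy classes (|C| * chi_1(C) * conj(chi_7(C))):
  1*(1)*conj(2) + 1*(1)*conj(-2) + 2*(1)*conj(-sqrt(2)) + 2*(1)*conj(0) + 2*(1)*conj(sqrt(2)) + 4*(1)*conj(0) + 4*(1)*conj(0)
  = (2) + (-2) + (-2*sqrt(2)) + (0) + (2*sqrt(2)) + (0) + (0)
  = 0.
Dividing by |G| = 16 gives 0/16 = 0, matching the row-orthogonality relation <chi_1, chi_7> = [chi_1 = chi_7].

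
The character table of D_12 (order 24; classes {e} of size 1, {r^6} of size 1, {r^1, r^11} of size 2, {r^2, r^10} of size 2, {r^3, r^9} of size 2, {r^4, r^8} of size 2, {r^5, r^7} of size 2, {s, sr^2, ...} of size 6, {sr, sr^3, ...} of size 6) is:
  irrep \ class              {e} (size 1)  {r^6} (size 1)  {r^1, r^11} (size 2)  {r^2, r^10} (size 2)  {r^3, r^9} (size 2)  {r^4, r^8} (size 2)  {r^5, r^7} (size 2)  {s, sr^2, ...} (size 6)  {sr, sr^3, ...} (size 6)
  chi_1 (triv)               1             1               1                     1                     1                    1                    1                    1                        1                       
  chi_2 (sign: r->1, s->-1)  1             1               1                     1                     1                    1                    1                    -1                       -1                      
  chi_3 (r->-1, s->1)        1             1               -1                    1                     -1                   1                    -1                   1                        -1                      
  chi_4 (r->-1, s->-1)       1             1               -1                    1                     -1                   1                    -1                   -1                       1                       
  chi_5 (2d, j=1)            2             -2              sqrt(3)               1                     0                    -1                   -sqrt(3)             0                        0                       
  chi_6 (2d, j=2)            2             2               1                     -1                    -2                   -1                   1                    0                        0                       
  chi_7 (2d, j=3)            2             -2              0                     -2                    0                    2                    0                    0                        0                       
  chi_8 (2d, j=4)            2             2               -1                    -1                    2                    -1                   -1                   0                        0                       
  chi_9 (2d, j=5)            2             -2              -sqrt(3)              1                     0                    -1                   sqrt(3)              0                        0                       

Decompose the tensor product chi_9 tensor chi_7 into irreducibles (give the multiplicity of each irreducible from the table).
chi_9 tensor chi_7 = chi_6 + chi_8 (all other irreducibles have multiplicity 0).

Solution. The character of a tensor product is the pointwise product (chi_9 * chi_7)(C) = chi_9(C) * chi_7(C):
  {e}: (2)*(2), {r^6}: (-2)*(-2), {r^1, r^11}: (-sqrt(3))*(0), {r^2, r^10}: (1)*(-2), {r^3, r^9}: (0)*(0), {r^4, r^8}: (-1)*(2), {r^5, r^7}: (sqrt(3))*(0), {s, sr^2, ...}: (0)*(0), {sr, sr^3, ...}: (0)*(0)
so (chi_9 * chi_7) takes values
  {e} -> 4, {r^6} -> 4, {r^1, r^11} -> 0, {r^2, r^10} -> -2, {r^3, r^9} -> 0, {r^4, r^8} -> -2, {r^5, r^7} -> 0, {s, sr^2, ...} -> 0, {sr, sr^3, ...} -> 0.
Now take the inner product of this character with each irreducible chi from the table, <chi_9*chi_7, chi> = (1/24) sum_C |C| (chi_9*chi_7)(C) conj(chi(C)):
  <chi_9*chi_7, chi_1> = (1/24)[1*(4)*conj(1) + 1*(4)*conj(1) + 2*(0)*conj(1) + 2*(-2)*conj(1) + 2*(0)*conj(1) + 2*(-2)*conj(1) + 2*(0)*conj(1) + 6*(0)*conj(1) + 6*(0)*conj(1)]
      = (1/24)[(4) + (4) + (0) + (-4) + (0) + (-4) + (0) + (0) + (0)] = 0/24 = 0
  <chi_9*chi_7, chi_2> = (1/24)[1*(4)*conj(1) + 1*(4)*conj(1) + 2*(0)*conj(1) + 2*(-2)*conj(1) + 2*(0)*conj(1) + 2*(-2)*conj(1) + 2*(0)*conj(1) + 6*(0)*conj(-1) + 6*(0)*conj(-1)]
      = (1/24)[(4) + (4) + (0) + (-4) + (0) + (-4) + (0) + (0) + (0)] = 0/24 = 0
  <chi_9*chi_7, chi_3> = (1/24)[1*(4)*conj(1) + 1*(4)*conj(1) + 2*(0)*conj(-1) + 2*(-2)*conj(1) + 2*(0)*conj(-1) + 2*(-2)*conj(1) + 2*(0)*conj(-1) + 6*(0)*conj(1) + 6*(0)*conj(-1)]
      = (1/24)[(4) + (4) + (0) + (-4) + (0) + (-4) + (0) + (0) + (0)] = 0/24 = 0
  <chi_9*chi_7, chi_4> = (1/24)[1*(4)*conj(1) + 1*(4)*conj(1) + 2*(0)*conj(-1) + 2*(-2)*conj(1) + 2*(0)*conj(-1) + 2*(-2)*conj(1) + 2*(0)*conj(-1) + 6*(0)*conj(-1) + 6*(0)*conj(1)]
      = (1/24)[(4) + (4) + (0) + (-4) + (0) + (-4) + (0) + (0) + (0)] = 0/24 = 0
  <chi_9*chi_7, chi_5> = (1/24)[1*(4)*conj(2) + 1*(4)*conj(-2) + 2*(0)*conj(sqrt(3)) + 2*(-2)*conj(1) + 2*(0)*conj(0) + 2*(-2)*conj(-1) + 2*(0)*conj(-sqrt(3)) + 6*(0)*conj(0) + 6*(0)*conj(0)]
      = (1/24)[(8) + (-8) + (0) + (-4) + (0) + (4) + (0) + (0) + (0)] = 0/24 = 0
  <chi_9*chi_7, chi_6> = (1/24)[1*(4)*conj(2) + 1*(4)*conj(2) + 2*(0)*conj(1) + 2*(-2)*conj(-1) + 2*(0)*conj(-2) + 2*(-2)*conj(-1) + 2*(0)*conj(1) + 6*(0)*conj(0) + 6*(0)*conj(0)]
      = (1/24)[(8) + (8) + (0) + (4) + (0) + (4) + (0) + (0) + (0)] = 24/24 = 1
  <chi_9*chi_7, chi_7> = (1/24)[1*(4)*conj(2) + 1*(4)*conj(-2) + 2*(0)*conj(0) + 2*(-2)*conj(-2) + 2*(0)*conj(0) + 2*(-2)*conj(2) + 2*(0)*conj(0) + 6*(0)*conj(0) + 6*(0)*conj(0)]
      = (1/24)[(8) + (-8) + (0) + (8) + (0) + (-8) + (0) + (0) + (0)] = 0/24 = 0
  <chi_9*chi_7, chi_8> = (1/24)[1*(4)*conj(2) + 1*(4)*conj(2) + 2*(0)*conj(-1) + 2*(-2)*conj(-1) + 2*(0)*conj(2) + 2*(-2)*conj(-1) + 2*(0)*conj(-1) + 6*(0)*conj(0) + 6*(0)*conj(0)]
      = (1/24)[(8) + (8) + (0) + (4) + (0) + (4) + (0) + (0) + (0)] = 24/24 = 1
  <chi_9*chi_7, chi_9> = (1/24)[1*(4)*conj(2) + 1*(4)*conj(-2) + 2*(0)*conj(-sqrt(3)) + 2*(-2)*conj(1) + 2*(0)*conj(0) + 2*(-2)*conj(-1) + 2*(0)*conj(sqrt(3)) + 6*(0)*conj(0) + 6*(0)*conj(0)]
      = (1/24)[(8) + (-8) + (0) + (-4) + (0) + (4) + (0) + (0) + (0)] = 0/24 = 0
Hence the multiplicities are chi_6: 1, chi_8: 1. Dimension check: dim(chi_9)*dim(chi_7) = 2*2 = 4 and sum (mult * dim) = 1*2 + 1*2 = 4.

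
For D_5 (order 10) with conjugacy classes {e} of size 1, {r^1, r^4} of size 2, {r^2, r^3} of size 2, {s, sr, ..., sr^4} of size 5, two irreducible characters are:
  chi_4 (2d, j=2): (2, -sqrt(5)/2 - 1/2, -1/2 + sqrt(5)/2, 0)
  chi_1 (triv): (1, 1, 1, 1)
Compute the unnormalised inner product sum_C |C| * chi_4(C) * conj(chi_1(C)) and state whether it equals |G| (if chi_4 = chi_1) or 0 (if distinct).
Sum = 0; so <chi_4, chi_1> = 0 (distinct irreducibles are orthogonal).

Argument: Compute term by term over conjugacy classes (|C| * chi_4(C) * conj(chi_1(C))):
  1*(2)*conj(1) + 2*(-sqrt(5)/2 - 1/2)*conj(1) + 2*(-1/2 + sqrt(5)/2)*conj(1) + 5*(0)*conj(1)
  = (2) + (-sqrt(5) - 1) + (-1 + sqrt(5)) + (0)
  = 0.
Dividing by |G| = 10 gives 0/10 = 0, matching the row-orthogonality relation <chi_4, chi_1> = [chi_4 = chi_1].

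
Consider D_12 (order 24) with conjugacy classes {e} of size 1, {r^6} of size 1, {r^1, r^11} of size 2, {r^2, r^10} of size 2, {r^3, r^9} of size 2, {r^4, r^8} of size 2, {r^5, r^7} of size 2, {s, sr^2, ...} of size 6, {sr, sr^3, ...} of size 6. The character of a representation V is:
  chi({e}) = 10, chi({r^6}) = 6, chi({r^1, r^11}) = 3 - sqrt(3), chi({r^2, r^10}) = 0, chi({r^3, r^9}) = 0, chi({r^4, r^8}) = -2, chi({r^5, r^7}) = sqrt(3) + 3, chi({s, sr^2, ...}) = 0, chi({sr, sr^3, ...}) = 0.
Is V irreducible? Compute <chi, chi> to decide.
Not irreducible (reducible): <chi, chi> = 8 > 1.

Reasoning: <chi, chi> = (1/|G|) sum_C |C| * |chi(C)|^2 = (1/24)[1*|10|^2 + 1*|6|^2 + 2*|3 - sqrt(3)|^2 + 2*|0|^2 + 2*|0|^2 + 2*|-2|^2 + 2*|sqrt(3) + 3|^2 + 6*|0|^2 + 6*|0|^2]
  = (1/24)[(100) + (36) + (24 - 12*sqrt(3)) + (0) + (0) + (8) + (12*sqrt(3) + 24) + (0) + (0)] = 192/24 = 8.
A character is irreducible iff <chi, chi> = 1, so this representation is reducible.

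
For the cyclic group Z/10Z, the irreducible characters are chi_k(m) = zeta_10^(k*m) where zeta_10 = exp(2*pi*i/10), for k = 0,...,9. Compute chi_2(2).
chi_2(2) = zeta_10^4 = exp(4*I*pi/5)

chi_2(2) = zeta_10^(2*2) = zeta_10^4. Since zeta_10^10 = 1, this equals zeta_10^4 = exp(2*pi*i*4/10) = exp(4*I*pi/5).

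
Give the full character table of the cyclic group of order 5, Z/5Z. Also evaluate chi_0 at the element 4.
Character table of Z/5Z (irreps indexed chi_0,...,chi_4 with chi_k(m) = zeta_5^(k*m), zeta_5 = exp(2*pi*i/5)):
  irrep \ class  {0} (size 1)  {1} (size 1)    {2} (size 1)    {3} (size 1)    {4} (size 1)  
  chi_0          1             1               1               1               1             
  chi_1          1             exp(2*I*pi/5)   exp(4*I*pi/5)   exp(-4*I*pi/5)  exp(-2*I*pi/5)
  chi_2          1             exp(4*I*pi/5)   exp(-2*I*pi/5)  exp(2*I*pi/5)   exp(-4*I*pi/5)
  chi_3          1             exp(-4*I*pi/5)  exp(2*I*pi/5)   exp(-2*I*pi/5)  exp(4*I*pi/5) 
  chi_4          1             exp(-2*I*pi/5)  exp(-4*I*pi/5)  exp(4*I*pi/5)   exp(2*I*pi/5) 

Spot check: chi_0(4) = zeta_5^(0*4) = zeta_5^0 = 1.

Proof sketch: Z/5Z is abelian, so all 5 irreducible complex representations are 1-dimensional. They are given by chi_k(m) = zeta_5^(k*m) for k = 0,...,4. Row orthogonality: sum_m chi_k(m) conj(chi_l(m)) = 5 * [k = l].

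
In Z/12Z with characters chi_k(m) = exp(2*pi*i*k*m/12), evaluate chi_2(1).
chi_2(1) = zeta_12^2 = exp(I*pi/3)

Details: chi_2(1) = zeta_12^(2*1) = zeta_12^2. Since zeta_12^12 = 1, this equals zeta_12^2 = exp(2*pi*i*2/12) = exp(I*pi/3).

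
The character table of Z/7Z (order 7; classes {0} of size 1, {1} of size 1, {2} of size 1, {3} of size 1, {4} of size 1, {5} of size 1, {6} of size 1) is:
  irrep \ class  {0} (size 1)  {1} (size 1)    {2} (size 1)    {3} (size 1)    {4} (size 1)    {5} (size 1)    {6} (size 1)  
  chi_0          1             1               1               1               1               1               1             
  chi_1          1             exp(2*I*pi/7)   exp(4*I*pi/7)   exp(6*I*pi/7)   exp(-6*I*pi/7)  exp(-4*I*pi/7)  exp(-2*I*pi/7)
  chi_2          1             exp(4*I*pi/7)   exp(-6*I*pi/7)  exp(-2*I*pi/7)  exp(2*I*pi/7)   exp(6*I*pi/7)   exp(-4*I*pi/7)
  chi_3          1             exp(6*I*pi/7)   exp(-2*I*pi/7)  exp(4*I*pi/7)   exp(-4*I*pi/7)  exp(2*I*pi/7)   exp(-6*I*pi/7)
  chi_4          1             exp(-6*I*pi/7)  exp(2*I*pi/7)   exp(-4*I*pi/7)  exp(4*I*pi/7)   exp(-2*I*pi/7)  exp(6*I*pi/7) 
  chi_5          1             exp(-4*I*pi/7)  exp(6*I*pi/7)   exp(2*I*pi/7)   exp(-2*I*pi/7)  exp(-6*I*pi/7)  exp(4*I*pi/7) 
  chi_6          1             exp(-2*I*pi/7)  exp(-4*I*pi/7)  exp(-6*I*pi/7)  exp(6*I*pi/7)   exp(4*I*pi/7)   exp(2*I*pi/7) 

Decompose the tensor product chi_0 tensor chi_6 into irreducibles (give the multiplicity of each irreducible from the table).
chi_0 tensor chi_6 = chi_6 (all other irreducibles have multiplicity 0).

Explanation: The character of a tensor product is the pointwise product (chi_0 * chi_6)(C) = chi_0(C) * chi_6(C):
  {0}: (1)*(1), {1}: (1)*(exp(-2*I*pi/7)), {2}: (1)*(exp(-4*I*pi/7)), {3}: (1)*(exp(-6*I*pi/7)), {4}: (1)*(exp(6*I*pi/7)), {5}: (1)*(exp(4*I*pi/7)), {6}: (1)*(exp(2*I*pi/7))
so (chi_0 * chi_6) takes values
  {0} -> 1, {1} -> exp(-2*I*pi/7), {2} -> exp(-4*I*pi/7), {3} -> exp(-6*I*pi/7), {4} -> exp(6*I*pi/7), {5} -> exp(4*I*pi/7), {6} -> exp(2*I*pi/7).
Now take the inner product of this character with each irreducible chi from the table, <chi_0*chi_6, chi> = (1/7) sum_C |C| (chi_0*chi_6)(C) conj(chi(C)):
  <chi_0*chi_6, chi_0> = (1/7)[1*(1)*conj(1) + 1*(exp(-2*I*pi/7))*conj(1) + 1*(exp(-4*I*pi/7))*conj(1) + 1*(exp(-6*I*pi/7))*conj(1) + 1*(exp(6*I*pi/7))*conj(1) + 1*(exp(4*I*pi/7))*conj(1) + 1*(exp(2*I*pi/7))*conj(1)]
      = (1/7)[(1) + (exp(-2*I*pi/7)) + (exp(-4*I*pi/7)) + (exp(-6*I*pi/7)) + (exp(6*I*pi/7)) + (exp(4*I*pi/7)) + (exp(2*I*pi/7))] = 0/7 = 0
  <chi_0*chi_6, chi_1> = (1/7)[1*(1)*conj(1) + 1*(exp(-2*I*pi/7))*conj(exp(2*I*pi/7)) + 1*(exp(-4*I*pi/7))*conj(exp(4*I*pi/7)) + 1*(exp(-6*I*pi/7))*conj(exp(6*I*pi/7)) + 1*(exp(6*I*pi/7))*conj(exp(-6*I*pi/7)) + 1*(exp(4*I*pi/7))*conj(exp(-4*I*pi/7)) + 1*(exp(2*I*pi/7))*conj(exp(-2*I*pi/7))]
      = (1/7)[(1) + (exp(-4*I*pi/7)) + (exp(6*I*pi/7)) + (exp(2*I*pi/7)) + (exp(-2*I*pi/7)) + (exp(-6*I*pi/7)) + (exp(4*I*pi/7))] = 0/7 = 0
  <chi_0*chi_6, chi_2> = (1/7)[1*(1)*conj(1) + 1*(exp(-2*I*pi/7))*conj(exp(4*I*pi/7)) + 1*(exp(-4*I*pi/7))*conj(exp(-6*I*pi/7)) + 1*(exp(-6*I*pi/7))*conj(exp(-2*I*pi/7)) + 1*(exp(6*I*pi/7))*conj(exp(2*I*pi/7)) + 1*(exp(4*I*pi/7))*conj(exp(6*I*pi/7)) + 1*(exp(2*I*pi/7))*conj(exp(-4*I*pi/7))]
      = (1/7)[(1) + (exp(-6*I*pi/7)) + (exp(2*I*pi/7)) + (exp(-4*I*pi/7)) + (exp(4*I*pi/7)) + (exp(-2*I*pi/7)) + (exp(6*I*pi/7))] = 0/7 = 0
  <chi_0*chi_6, chi_3> = (1/7)[1*(1)*conj(1) + 1*(exp(-2*I*pi/7))*conj(exp(6*I*pi/7)) + 1*(exp(-4*I*pi/7))*conj(exp(-2*I*pi/7)) + 1*(exp(-6*I*pi/7))*conj(exp(4*I*pi/7)) + 1*(exp(6*I*pi/7))*conj(exp(-4*I*pi/7)) + 1*(exp(4*I*pi/7))*conj(exp(2*I*pi/7)) + 1*(exp(2*I*pi/7))*conj(exp(-6*I*pi/7))]
      = (1/7)[(1) + (exp(6*I*pi/7)) + (exp(-2*I*pi/7)) + (exp(4*I*pi/7)) + (exp(-4*I*pi/7)) + (exp(2*I*pi/7)) + (exp(-6*I*pi/7))] = 0/7 = 0
  <chi_0*chi_6, chi_4> = (1/7)[1*(1)*conj(1) + 1*(exp(-2*I*pi/7))*conj(exp(-6*I*pi/7)) + 1*(exp(-4*I*pi/7))*conj(exp(2*I*pi/7)) + 1*(exp(-6*I*pi/7))*conj(exp(-4*I*pi/7)) + 1*(exp(6*I*pi/7))*conj(exp(4*I*pi/7)) + 1*(exp(4*I*pi/7))*conj(exp(-2*I*pi/7)) + 1*(exp(2*I*pi/7))*conj(exp(6*I*pi/7))]
      = (1/7)[(1) + (exp(4*I*pi/7)) + (exp(-6*I*pi/7)) + (exp(-2*I*pi/7)) + (exp(2*I*pi/7)) + (exp(6*I*pi/7)) + (exp(-4*I*pi/7))] = 0/7 = 0
  <chi_0*chi_6, chi_5> = (1/7)[1*(1)*conj(1) + 1*(exp(-2*I*pi/7))*conj(exp(-4*I*pi/7)) + 1*(exp(-4*I*pi/7))*conj(exp(6*I*pi/7)) + 1*(exp(-6*I*pi/7))*conj(exp(2*I*pi/7)) + 1*(exp(6*I*pi/7))*conj(exp(-2*I*pi/7)) + 1*(exp(4*I*pi/7))*conj(exp(-6*I*pi/7)) + 1*(exp(2*I*pi/7))*conj(exp(4*I*pi/7))]
      = (1/7)[(1) + (exp(2*I*pi/7)) + (exp(4*I*pi/7)) + (exp(6*I*pi/7)) + (exp(-6*I*pi/7)) + (exp(-4*I*pi/7)) + (exp(-2*I*pi/7))] = 0/7 = 0
  <chi_0*chi_6, chi_6> = (1/7)[1*(1)*conj(1) + 1*(exp(-2*I*pi/7))*conj(exp(-2*I*pi/7)) + 1*(exp(-4*I*pi/7))*conj(exp(-4*I*pi/7)) + 1*(exp(-6*I*pi/7))*conj(exp(-6*I*pi/7)) + 1*(exp(6*I*pi/7))*conj(exp(6*I*pi/7)) + 1*(exp(4*I*pi/7))*conj(exp(4*I*pi/7)) + 1*(exp(2*I*pi/7))*conj(exp(2*I*pi/7))]
      = (1/7)[(1) + (1) + (1) + (1) + (1) + (1) + (1)] = 7/7 = 1
(Exp terms are combined using exp(i*s)*conj(exp(i*t)) = exp(i*(s-t)), and sums of them are collapsed using the identity that for every m > 1 the m distinct m-th roots of unity sum to 0, e.g. 1 + exp(2*I*pi/3) + exp(-2*I*pi/3) = 0.)
Hence the multiplicities are chi_6: 1. Dimension check: dim(chi_0)*dim(chi_6) = 1*1 = 1 and sum (mult * dim) = 1*1 = 1.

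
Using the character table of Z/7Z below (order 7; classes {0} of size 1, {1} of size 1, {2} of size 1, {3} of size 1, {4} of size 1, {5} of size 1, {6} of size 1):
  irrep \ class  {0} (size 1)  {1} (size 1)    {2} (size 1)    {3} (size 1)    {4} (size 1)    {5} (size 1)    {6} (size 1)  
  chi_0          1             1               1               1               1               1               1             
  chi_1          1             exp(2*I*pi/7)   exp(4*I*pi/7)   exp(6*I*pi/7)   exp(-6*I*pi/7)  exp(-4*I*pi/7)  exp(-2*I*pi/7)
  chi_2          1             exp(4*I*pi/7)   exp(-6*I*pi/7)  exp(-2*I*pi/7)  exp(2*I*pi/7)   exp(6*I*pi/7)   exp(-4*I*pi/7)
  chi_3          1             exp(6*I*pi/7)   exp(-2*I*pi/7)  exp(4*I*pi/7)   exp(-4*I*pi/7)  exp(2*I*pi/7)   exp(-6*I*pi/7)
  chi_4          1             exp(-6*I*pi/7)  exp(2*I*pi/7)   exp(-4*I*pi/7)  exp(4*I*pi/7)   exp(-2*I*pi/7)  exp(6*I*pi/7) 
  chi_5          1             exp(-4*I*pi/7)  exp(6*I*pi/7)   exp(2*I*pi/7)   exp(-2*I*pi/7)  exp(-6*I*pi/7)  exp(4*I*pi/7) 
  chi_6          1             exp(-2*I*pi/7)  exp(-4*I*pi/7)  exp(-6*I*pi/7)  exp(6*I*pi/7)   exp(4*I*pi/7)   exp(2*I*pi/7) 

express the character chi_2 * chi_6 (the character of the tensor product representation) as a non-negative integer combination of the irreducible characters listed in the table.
chi_2 tensor chi_6 = chi_1 (all other irreducibles have multiplicity 0).

Derivation: The character of a tensor product is the pointwise product (chi_2 * chi_6)(C) = chi_2(C) * chi_6(C):
  {0}: (1)*(1), {1}: (exp(4*I*pi/7))*(exp(-2*I*pi/7)), {2}: (exp(-6*I*pi/7))*(exp(-4*I*pi/7)), {3}: (exp(-2*I*pi/7))*(exp(-6*I*pi/7)), {4}: (exp(2*I*pi/7))*(exp(6*I*pi/7)), {5}: (exp(6*I*pi/7))*(exp(4*I*pi/7)), {6}: (exp(-4*I*pi/7))*(exp(2*I*pi/7))
so (chi_2 * chi_6) takes values
  {0} -> 1, {1} -> exp(2*I*pi/7), {2} -> exp(4*I*pi/7), {3} -> exp(6*I*pi/7), {4} -> exp(-6*I*pi/7), {5} -> exp(-4*I*pi/7), {6} -> exp(-2*I*pi/7).
Now take the inner product of this character with each irreducible chi from the table, <chi_2*chi_6, chi> = (1/7) sum_C |C| (chi_2*chi_6)(C) conj(chi(C)):
  <chi_2*chi_6, chi_0> = (1/7)[1*(1)*conj(1) + 1*(exp(2*I*pi/7))*conj(1) + 1*(exp(4*I*pi/7))*conj(1) + 1*(exp(6*I*pi/7))*conj(1) + 1*(exp(-6*I*pi/7))*conj(1) + 1*(exp(-4*I*pi/7))*conj(1) + 1*(exp(-2*I*pi/7))*conj(1)]
      = (1/7)[(1) + (exp(2*I*pi/7)) + (exp(4*I*pi/7)) + (exp(6*I*pi/7)) + (exp(-6*I*pi/7)) + (exp(-4*I*pi/7)) + (exp(-2*I*pi/7))] = 0/7 = 0
  <chi_2*chi_6, chi_1> = (1/7)[1*(1)*conj(1) + 1*(exp(2*I*pi/7))*conj(exp(2*I*pi/7)) + 1*(exp(4*I*pi/7))*conj(exp(4*I*pi/7)) + 1*(exp(6*I*pi/7))*conj(exp(6*I*pi/7)) + 1*(exp(-6*I*pi/7))*conj(exp(-6*I*pi/7)) + 1*(exp(-4*I*pi/7))*conj(exp(-4*I*pi/7)) + 1*(exp(-2*I*pi/7))*conj(exp(-2*I*pi/7))]
      = (1/7)[(1) + (1) + (1) + (1) + (1) + (1) + (1)] = 7/7 = 1
  <chi_2*chi_6, chi_2> = (1/7)[1*(1)*conj(1) + 1*(exp(2*I*pi/7))*conj(exp(4*I*pi/7)) + 1*(exp(4*I*pi/7))*conj(exp(-6*I*pi/7)) + 1*(exp(6*I*pi/7))*conj(exp(-2*I*pi/7)) + 1*(exp(-6*I*pi/7))*conj(exp(2*I*pi/7)) + 1*(exp(-4*I*pi/7))*conj(exp(6*I*pi/7)) + 1*(exp(-2*I*pi/7))*conj(exp(-4*I*pi/7))]
      = (1/7)[(1) + (exp(-2*I*pi/7)) + (exp(-4*I*pi/7)) + (exp(-6*I*pi/7)) + (exp(6*I*pi/7)) + (exp(4*I*pi/7)) + (exp(2*I*pi/7))] = 0/7 = 0
  <chi_2*chi_6, chi_3> = (1/7)[1*(1)*conj(1) + 1*(exp(2*I*pi/7))*conj(exp(6*I*pi/7)) + 1*(exp(4*I*pi/7))*conj(exp(-2*I*pi/7)) + 1*(exp(6*I*pi/7))*conj(exp(4*I*pi/7)) + 1*(exp(-6*I*pi/7))*conj(exp(-4*I*pi/7)) + 1*(exp(-4*I*pi/7))*conj(exp(2*I*pi/7)) + 1*(exp(-2*I*pi/7))*conj(exp(-6*I*pi/7))]
      = (1/7)[(1) + (exp(-4*I*pi/7)) + (exp(6*I*pi/7)) + (exp(2*I*pi/7)) + (exp(-2*I*pi/7)) + (exp(-6*I*pi/7)) + (exp(4*I*pi/7))] = 0/7 = 0
  <chi_2*chi_6, chi_4> = (1/7)[1*(1)*conj(1) + 1*(exp(2*I*pi/7))*conj(exp(-6*I*pi/7)) + 1*(exp(4*I*pi/7))*conj(exp(2*I*pi/7)) + 1*(exp(6*I*pi/7))*conj(exp(-4*I*pi/7)) + 1*(exp(-6*I*pi/7))*conj(exp(4*I*pi/7)) + 1*(exp(-4*I*pi/7))*conj(exp(-2*I*pi/7)) + 1*(exp(-2*I*pi/7))*conj(exp(6*I*pi/7))]
      = (1/7)[(1) + (exp(-6*I*pi/7)) + (exp(2*I*pi/7)) + (exp(-4*I*pi/7)) + (exp(4*I*pi/7)) + (exp(-2*I*pi/7)) + (exp(6*I*pi/7))] = 0/7 = 0
  <chi_2*chi_6, chi_5> = (1/7)[1*(1)*conj(1) + 1*(exp(2*I*pi/7))*conj(exp(-4*I*pi/7)) + 1*(exp(4*I*pi/7))*conj(exp(6*I*pi/7)) + 1*(exp(6*I*pi/7))*conj(exp(2*I*pi/7)) + 1*(exp(-6*I*pi/7))*conj(exp(-2*I*pi/7)) + 1*(exp(-4*I*pi/7))*conj(exp(-6*I*pi/7)) + 1*(exp(-2*I*pi/7))*conj(exp(4*I*pi/7))]
      = (1/7)[(1) + (exp(6*I*pi/7)) + (exp(-2*I*pi/7)) + (exp(4*I*pi/7)) + (exp(-4*I*pi/7)) + (exp(2*I*pi/7)) + (exp(-6*I*pi/7))] = 0/7 = 0
  <chi_2*chi_6, chi_6> = (1/7)[1*(1)*conj(1) + 1*(exp(2*I*pi/7))*conj(exp(-2*I*pi/7)) + 1*(exp(4*I*pi/7))*conj(exp(-4*I*pi/7)) + 1*(exp(6*I*pi/7))*conj(exp(-6*I*pi/7)) + 1*(exp(-6*I*pi/7))*conj(exp(6*I*pi/7)) + 1*(exp(-4*I*pi/7))*conj(exp(4*I*pi/7)) + 1*(exp(-2*I*pi/7))*conj(exp(2*I*pi/7))]
      = (1/7)[(1) + (exp(4*I*pi/7)) + (exp(-6*I*pi/7)) + (exp(-2*I*pi/7)) + (exp(2*I*pi/7)) + (exp(6*I*pi/7)) + (exp(-4*I*pi/7))] = 0/7 = 0
(Exp terms are combined using exp(i*s)*conj(exp(i*t)) = exp(i*(s-t)), and sums of them are collapsed using the identity that for every m > 1 the m distinct m-th roots of unity sum to 0, e.g. 1 + exp(2*I*pi/3) + exp(-2*I*pi/3) = 0.)
Hence the multiplicities are chi_1: 1. Dimension check: dim(chi_2)*dim(chi_6) = 1*1 = 1 and sum (mult * dim) = 1*1 = 1.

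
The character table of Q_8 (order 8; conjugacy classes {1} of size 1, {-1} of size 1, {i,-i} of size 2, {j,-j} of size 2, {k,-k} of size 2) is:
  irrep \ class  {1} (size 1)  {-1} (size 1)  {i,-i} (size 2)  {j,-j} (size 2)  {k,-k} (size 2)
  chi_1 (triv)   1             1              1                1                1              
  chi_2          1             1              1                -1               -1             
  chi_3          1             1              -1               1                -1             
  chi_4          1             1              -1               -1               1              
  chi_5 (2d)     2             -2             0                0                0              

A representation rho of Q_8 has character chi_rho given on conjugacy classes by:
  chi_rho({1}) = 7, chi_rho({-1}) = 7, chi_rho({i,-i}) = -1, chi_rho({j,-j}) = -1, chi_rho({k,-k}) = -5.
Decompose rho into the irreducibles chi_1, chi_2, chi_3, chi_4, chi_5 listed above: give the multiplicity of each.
Multiplicities: chi_1: 0, chi_2: 3, chi_3: 3, chi_4: 1, chi_5: 0.

Reasoning: Use <chi_rho, chi> = (1/|G|) sum_C |C| * chi_rho(C) * conj(chi(C)) with |G| = 8 for each irreducible chi in the table:
  <chi_rho, chi_1> = (1/8)[1*(7)*conj(1) + 1*(7)*conj(1) + 2*(-1)*conj(1) + 2*(-1)*conj(1) + 2*(-5)*conj(1)]
      = (1/8)[(7) + (7) + (-2) + (-2) + (-10)] = 0/8 = 0
  <chi_rho, chi_2> = (1/8)[1*(7)*conj(1) + 1*(7)*conj(1) + 2*(-1)*conj(1) + 2*(-1)*conj(-1) + 2*(-5)*conj(-1)]
      = (1/8)[(7) + (7) + (-2) + (2) + (10)] = 24/8 = 3
  <chi_rho, chi_3> = (1/8)[1*(7)*conj(1) + 1*(7)*conj(1) + 2*(-1)*conj(-1) + 2*(-1)*conj(1) + 2*(-5)*conj(-1)]
      = (1/8)[(7) + (7) + (2) + (-2) + (10)] = 24/8 = 3
  <chi_rho, chi_4> = (1/8)[1*(7)*conj(1) + 1*(7)*conj(1) + 2*(-1)*conj(-1) + 2*(-1)*conj(-1) + 2*(-5)*conj(1)]
      = (1/8)[(7) + (7) + (2) + (2) + (-10)] = 8/8 = 1
  <chi_rho, chi_5> = (1/8)[1*(7)*conj(2) + 1*(7)*conj(-2) + 2*(-1)*conj(0) + 2*(-1)*conj(0) + 2*(-5)*conj(0)]
      = (1/8)[(14) + (-14) + (0) + (0) + (0)] = 0/8 = 0
Dimension check: dim(rho) = sum (mult * dim) = 0*1 + 3*1 + 3*1 + 1*1 + 0*2 = 7 = chi_rho(e) = 7.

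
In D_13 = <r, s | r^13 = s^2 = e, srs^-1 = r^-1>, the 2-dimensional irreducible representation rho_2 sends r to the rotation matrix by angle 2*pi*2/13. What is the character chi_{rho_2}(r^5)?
chi_{rho_2}(r^5) = 2*cos(2*pi*2*5/13) = 2*cos(6*pi/13)

Details: rho_2(r^5) is rotation by angle 2*pi*2*5/13, whose trace is 2*cos(2*pi*2*5/13) = 2*cos(6*pi/13).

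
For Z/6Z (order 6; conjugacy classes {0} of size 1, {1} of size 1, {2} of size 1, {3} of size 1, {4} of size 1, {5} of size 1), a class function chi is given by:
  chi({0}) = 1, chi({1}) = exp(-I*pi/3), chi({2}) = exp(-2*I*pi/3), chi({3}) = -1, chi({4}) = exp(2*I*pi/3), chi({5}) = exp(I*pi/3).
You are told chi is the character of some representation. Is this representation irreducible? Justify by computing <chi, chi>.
Irreducible: <chi, chi> = 1.

Explanation: <chi, chi> = (1/|G|) sum_C |C| * |chi(C)|^2 = (1/6)[1*|1|^2 + 1*|exp(-I*pi/3)|^2 + 1*|exp(-2*I*pi/3)|^2 + 1*|-1|^2 + 1*|exp(2*I*pi/3)|^2 + 1*|exp(I*pi/3)|^2]
  = (1/6)[(1) + (1) + (1) + (1) + (1) + (1)] = 6/6 = 1.
(Exp terms are combined using exp(i*s)*conj(exp(i*t)) = exp(i*(s-t)), and sums of them are collapsed using the identity that for every m > 1 the m distinct m-th roots of unity sum to 0, e.g. 1 + exp(2*I*pi/3) + exp(-2*I*pi/3) = 0.)
A character is irreducible iff <chi, chi> = 1, so this representation is irreducible.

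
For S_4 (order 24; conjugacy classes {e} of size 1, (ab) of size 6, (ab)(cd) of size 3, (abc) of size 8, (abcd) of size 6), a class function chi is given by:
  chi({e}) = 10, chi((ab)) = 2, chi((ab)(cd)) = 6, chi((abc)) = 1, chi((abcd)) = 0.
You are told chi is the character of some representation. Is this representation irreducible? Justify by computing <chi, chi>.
Not irreducible (reducible): <chi, chi> = 10 > 1.

Details: <chi, chi> = (1/|G|) sum_C |C| * |chi(C)|^2 = (1/24)[1*|10|^2 + 6*|2|^2 + 3*|6|^2 + 8*|1|^2 + 6*|0|^2]
  = (1/24)[(100) + (24) + (108) + (8) + (0)] = 240/24 = 10.
A character is irreducible iff <chi, chi> = 1, so this representation is reducible.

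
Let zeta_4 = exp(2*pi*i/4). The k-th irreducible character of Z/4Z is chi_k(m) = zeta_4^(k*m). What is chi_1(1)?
chi_1(1) = zeta_4^1 = I

Why: chi_1(1) = zeta_4^(1*1) = zeta_4^1. Since zeta_4^4 = 1, this equals zeta_4^1 = exp(2*pi*i*1/4) = I.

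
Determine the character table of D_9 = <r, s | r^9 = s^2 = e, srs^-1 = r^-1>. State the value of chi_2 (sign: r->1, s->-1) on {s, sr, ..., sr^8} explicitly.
Conjugacy classes: {e} of size 1, {r^1, r^8} of size 2, {r^2, r^7} of size 2, {r^3, r^6} of size 2, {r^4, r^5} of size 2, {s, sr, ..., sr^8} of size 9.
Character table:
  irrep \ class              {e} (size 1)  {r^1, r^8} (size 2)  {r^2, r^7} (size 2)  {r^3, r^6} (size 2)  {r^4, r^5} (size 2)  {s, sr, ..., sr^8} (size 9)
  chi_1 (triv)               1             1                    1                    1                    1                    1                          
  chi_2 (sign: r->1, s->-1)  1             1                    1                    1                    1                    -1                         
  chi_3 (2d, j=1)            2             2*cos(2*pi/9)        2*cos(4*pi/9)        -1                   -2*cos(pi/9)         0                          
  chi_4 (2d, j=2)            2             2*cos(4*pi/9)        -2*cos(pi/9)         -1                   2*cos(2*pi/9)        0                          
  chi_5 (2d, j=3)            2             -1                   -1                   2                    -1                   0                          
  chi_6 (2d, j=4)            2             -2*cos(pi/9)         2*cos(2*pi/9)        -1                   2*cos(4*pi/9)        0                          

Spot check: chi_2 (sign: r->1, s->-1) on {s, sr, ..., sr^8} = -1.

Working: D_9 has order 2*9 = 18 with 6 conjugacy classes, hence 6 irreducibles. Sum of squared dims 1 + 1 + 4 + 4 + 4 + 4 = 18 = |G|. Linear characters come from the abelianisation; the 2-dimensional irreps have character r^k -> 2*cos(2*pi*j*k/9), reflections -> 0.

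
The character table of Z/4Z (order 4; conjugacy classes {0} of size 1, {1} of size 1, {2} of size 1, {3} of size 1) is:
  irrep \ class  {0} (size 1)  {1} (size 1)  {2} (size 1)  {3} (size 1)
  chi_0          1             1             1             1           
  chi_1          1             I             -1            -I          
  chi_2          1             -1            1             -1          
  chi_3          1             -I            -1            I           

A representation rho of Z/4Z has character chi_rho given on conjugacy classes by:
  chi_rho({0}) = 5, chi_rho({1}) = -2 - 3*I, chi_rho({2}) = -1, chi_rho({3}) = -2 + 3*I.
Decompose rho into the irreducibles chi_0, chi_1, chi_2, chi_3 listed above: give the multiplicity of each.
Multiplicities: chi_0: 0, chi_1: 0, chi_2: 2, chi_3: 3.

Details: Use <chi_rho, chi> = (1/|G|) sum_C |C| * chi_rho(C) * conj(chi(C)) with |G| = 4 for each irreducible chi in the table:
  <chi_rho, chi_0> = (1/4)[1*(5)*conj(1) + 1*(-2 - 3*I)*conj(1) + 1*(-1)*conj(1) + 1*(-2 + 3*I)*conj(1)]
      = (1/4)[(5) + (-2 - 3*I) + (-1) + (-2 + 3*I)] = 0/4 = 0
  <chi_rho, chi_1> = (1/4)[1*(5)*conj(1) + 1*(-2 - 3*I)*conj(I) + 1*(-1)*conj(-1) + 1*(-2 + 3*I)*conj(-I)]
      = (1/4)[(5) + (-3 + 2*I) + (1) + (-3 - 2*I)] = 0/4 = 0
  <chi_rho, chi_2> = (1/4)[1*(5)*conj(1) + 1*(-2 - 3*I)*conj(-1) + 1*(-1)*conj(1) + 1*(-2 + 3*I)*conj(-1)]
      = (1/4)[(5) + (2 + 3*I) + (-1) + (2 - 3*I)] = 8/4 = 2
  <chi_rho, chi_3> = (1/4)[1*(5)*conj(1) + 1*(-2 - 3*I)*conj(-I) + 1*(-1)*conj(-1) + 1*(-2 + 3*I)*conj(I)]
      = (1/4)[(5) + (3 - 2*I) + (1) + (3 + 2*I)] = 12/4 = 3
(Exp terms are combined using exp(i*s)*conj(exp(i*t)) = exp(i*(s-t)), and sums of them are collapsed using the identity that for every m > 1 the m distinct m-th roots of unity sum to 0, e.g. 1 + exp(2*I*pi/3) + exp(-2*I*pi/3) = 0.)
Dimension check: dim(rho) = sum (mult * dim) = 0*1 + 0*1 + 2*1 + 3*1 = 5 = chi_rho(e) = 5.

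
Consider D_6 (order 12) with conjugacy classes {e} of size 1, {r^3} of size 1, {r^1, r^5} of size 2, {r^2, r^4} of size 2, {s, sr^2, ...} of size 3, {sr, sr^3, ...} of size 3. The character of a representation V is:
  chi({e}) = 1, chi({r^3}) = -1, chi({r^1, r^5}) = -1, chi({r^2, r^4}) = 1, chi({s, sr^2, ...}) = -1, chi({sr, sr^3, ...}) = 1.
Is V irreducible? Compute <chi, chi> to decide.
Irreducible: <chi, chi> = 1.

Proof sketch: <chi, chi> = (1/|G|) sum_C |C| * |chi(C)|^2 = (1/12)[1*|1|^2 + 1*|-1|^2 + 2*|-1|^2 + 2*|1|^2 + 3*|-1|^2 + 3*|1|^2]
  = (1/12)[(1) + (1) + (2) + (2) + (3) + (3)] = 12/12 = 1.
A character is irreducible iff <chi, chi> = 1, so this representation is irreducible.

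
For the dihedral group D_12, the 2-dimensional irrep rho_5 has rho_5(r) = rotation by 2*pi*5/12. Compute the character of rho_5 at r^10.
chi_{rho_5}(r^10) = 2*cos(2*pi*5*10/12) = 1

Proof sketch: rho_5(r^10) is rotation by angle 2*pi*5*10/12, whose trace is 2*cos(2*pi*5*10/12) = 1.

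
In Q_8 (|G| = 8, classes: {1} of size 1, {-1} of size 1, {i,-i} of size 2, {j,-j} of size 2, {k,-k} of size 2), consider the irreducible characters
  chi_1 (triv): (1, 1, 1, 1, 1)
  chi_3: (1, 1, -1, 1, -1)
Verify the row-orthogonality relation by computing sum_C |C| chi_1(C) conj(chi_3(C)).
Sum = 0; so <chi_1, chi_3> = 0 (distinct irreducibles are orthogonal).

Derivation: Compute term by term over conjugacy classes (|C| * chi_1(C) * conj(chi_3(C))):
  1*(1)*conj(1) + 1*(1)*conj(1) + 2*(1)*conj(-1) + 2*(1)*conj(1) + 2*(1)*conj(-1)
  = (1) + (1) + (-2) + (2) + (-2)
  = 0.
Dividing by |G| = 8 gives 0/8 = 0, matching the row-orthogonality relation <chi_1, chi_3> = [chi_1 = chi_3].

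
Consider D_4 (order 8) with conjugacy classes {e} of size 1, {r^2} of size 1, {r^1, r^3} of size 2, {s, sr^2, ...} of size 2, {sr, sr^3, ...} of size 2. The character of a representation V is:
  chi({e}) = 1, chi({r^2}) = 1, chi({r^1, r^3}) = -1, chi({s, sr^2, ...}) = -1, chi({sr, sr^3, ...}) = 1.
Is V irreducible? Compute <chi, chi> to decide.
Irreducible: <chi, chi> = 1.

Proof sketch: <chi, chi> = (1/|G|) sum_C |C| * |chi(C)|^2 = (1/8)[1*|1|^2 + 1*|1|^2 + 2*|-1|^2 + 2*|-1|^2 + 2*|1|^2]
  = (1/8)[(1) + (1) + (2) + (2) + (2)] = 8/8 = 1.
A character is irreducible iff <chi, chi> = 1, so this representation is irreducible.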